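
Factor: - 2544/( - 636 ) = 2^2 = 4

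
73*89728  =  6550144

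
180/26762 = 90/13381 = 0.01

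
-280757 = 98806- 379563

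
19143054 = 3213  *5958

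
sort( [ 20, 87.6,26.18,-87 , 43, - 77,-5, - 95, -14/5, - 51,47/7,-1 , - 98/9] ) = [-95, - 87 , - 77, - 51, -98/9, - 5, - 14/5,  -  1, 47/7,20,26.18,43,87.6]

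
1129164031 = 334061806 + 795102225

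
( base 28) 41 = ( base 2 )1110001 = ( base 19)5i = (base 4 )1301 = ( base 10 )113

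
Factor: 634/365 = 2^1*5^(  -  1)*73^(-1)* 317^1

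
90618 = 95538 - 4920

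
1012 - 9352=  - 8340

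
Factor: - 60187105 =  - 5^1 * 11^1* 67^1*16333^1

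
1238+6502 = 7740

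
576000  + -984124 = - 408124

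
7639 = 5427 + 2212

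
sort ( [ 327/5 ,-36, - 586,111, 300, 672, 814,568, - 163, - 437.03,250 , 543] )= [ - 586,-437.03, - 163, - 36 , 327/5 , 111, 250 , 300,543,568,672, 814 ] 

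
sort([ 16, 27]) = [ 16, 27]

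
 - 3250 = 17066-20316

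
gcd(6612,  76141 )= 1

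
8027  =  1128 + 6899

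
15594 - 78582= - 62988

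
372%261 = 111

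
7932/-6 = -1322/1 = - 1322.00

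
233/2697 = 233/2697 = 0.09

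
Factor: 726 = 2^1 * 3^1 * 11^2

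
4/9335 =4/9335 = 0.00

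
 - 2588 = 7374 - 9962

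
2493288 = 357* 6984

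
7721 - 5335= 2386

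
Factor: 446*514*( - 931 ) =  - 2^2*7^2 * 19^1*223^1 * 257^1 = -213426164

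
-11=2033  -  2044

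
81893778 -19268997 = 62624781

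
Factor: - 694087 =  - 694087^1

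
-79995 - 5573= -85568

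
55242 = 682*81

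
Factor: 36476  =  2^2* 11^1 * 829^1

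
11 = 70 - 59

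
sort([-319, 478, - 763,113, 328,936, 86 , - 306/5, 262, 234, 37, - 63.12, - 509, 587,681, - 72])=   [ - 763, - 509, - 319, - 72, - 63.12, - 306/5, 37, 86,113, 234,262, 328 , 478,587,681,936]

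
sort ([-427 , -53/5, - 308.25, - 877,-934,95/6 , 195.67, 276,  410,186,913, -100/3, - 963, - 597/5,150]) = [- 963, - 934, - 877, - 427, - 308.25, - 597/5,-100/3, - 53/5,  95/6,150 , 186,195.67, 276, 410, 913 ] 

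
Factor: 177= 3^1 * 59^1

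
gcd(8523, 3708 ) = 9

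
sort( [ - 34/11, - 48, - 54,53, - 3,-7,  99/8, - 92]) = [  -  92, - 54, - 48, - 7,  -  34/11,-3 , 99/8, 53] 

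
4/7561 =4/7561 = 0.00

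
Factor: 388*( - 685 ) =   -  265780 = - 2^2*5^1*97^1*137^1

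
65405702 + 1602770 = 67008472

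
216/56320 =27/7040 = 0.00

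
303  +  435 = 738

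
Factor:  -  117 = -3^2*13^1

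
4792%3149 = 1643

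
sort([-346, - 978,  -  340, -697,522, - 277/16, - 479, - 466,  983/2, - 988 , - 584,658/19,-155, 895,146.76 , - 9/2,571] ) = [ - 988  , -978, - 697, -584, - 479, - 466, - 346 , - 340 , - 155,- 277/16, - 9/2,658/19,146.76,  983/2, 522,571, 895]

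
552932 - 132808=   420124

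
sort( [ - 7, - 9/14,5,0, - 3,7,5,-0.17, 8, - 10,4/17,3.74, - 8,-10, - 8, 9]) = [  -  10, - 10, - 8, - 8 , - 7, - 3,-9/14 ,-0.17, 0,4/17, 3.74,5 , 5 , 7, 8, 9]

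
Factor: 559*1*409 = 228631 = 13^1*43^1*  409^1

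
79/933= 79/933 =0.08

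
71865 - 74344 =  - 2479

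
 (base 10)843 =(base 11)6A7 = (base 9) 1136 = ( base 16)34b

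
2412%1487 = 925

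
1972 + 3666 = 5638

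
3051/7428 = 1017/2476 = 0.41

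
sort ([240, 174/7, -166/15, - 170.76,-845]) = [-845,-170.76, - 166/15,174/7,240]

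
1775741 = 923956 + 851785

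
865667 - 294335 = 571332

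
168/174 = 28/29 = 0.97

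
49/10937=49/10937 = 0.00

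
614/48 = 12  +  19/24 = 12.79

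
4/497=4/497 = 0.01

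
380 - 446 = -66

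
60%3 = 0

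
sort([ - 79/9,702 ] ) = [-79/9 , 702]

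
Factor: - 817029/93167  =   - 3^2*23^1*151^( - 1) * 617^( - 1)*3947^1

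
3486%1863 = 1623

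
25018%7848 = 1474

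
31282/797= 39 + 199/797 = 39.25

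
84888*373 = 31663224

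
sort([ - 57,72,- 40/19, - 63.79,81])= [  -  63.79, - 57, - 40/19,  72,81]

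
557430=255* 2186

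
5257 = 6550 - 1293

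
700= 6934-6234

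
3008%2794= 214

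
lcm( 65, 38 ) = 2470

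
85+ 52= 137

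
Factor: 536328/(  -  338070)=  - 2^2*3^2*5^( - 1)*13^1*59^( - 1) = - 468/295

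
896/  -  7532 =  - 32/269 = -0.12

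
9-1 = 8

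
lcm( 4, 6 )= 12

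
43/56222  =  43/56222 = 0.00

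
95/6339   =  95/6339 = 0.01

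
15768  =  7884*2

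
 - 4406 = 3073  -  7479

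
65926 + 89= 66015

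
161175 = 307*525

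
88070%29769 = 28532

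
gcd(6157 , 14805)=47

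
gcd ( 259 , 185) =37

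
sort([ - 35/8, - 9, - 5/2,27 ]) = [ - 9, - 35/8, - 5/2, 27] 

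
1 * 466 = 466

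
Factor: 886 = 2^1*443^1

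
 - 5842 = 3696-9538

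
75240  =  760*99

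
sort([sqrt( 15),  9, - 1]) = [ - 1 , sqrt(15), 9 ] 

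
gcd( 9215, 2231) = 97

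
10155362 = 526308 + 9629054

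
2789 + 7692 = 10481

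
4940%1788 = 1364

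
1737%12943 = 1737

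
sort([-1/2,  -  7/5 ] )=[ - 7/5, - 1/2]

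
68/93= 68/93= 0.73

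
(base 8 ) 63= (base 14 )39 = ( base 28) 1N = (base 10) 51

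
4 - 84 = -80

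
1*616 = 616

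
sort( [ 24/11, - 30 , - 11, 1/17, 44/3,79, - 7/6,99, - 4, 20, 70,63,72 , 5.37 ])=[- 30, - 11, - 4, - 7/6, 1/17,24/11,5.37,44/3,20,63,70, 72  ,  79 , 99]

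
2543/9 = 282  +  5/9 = 282.56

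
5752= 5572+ 180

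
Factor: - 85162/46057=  - 2^1*7^2*53^( - 1) = - 98/53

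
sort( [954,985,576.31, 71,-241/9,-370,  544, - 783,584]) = [  -  783,-370,-241/9, 71,544, 576.31,  584, 954,985 ] 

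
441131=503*877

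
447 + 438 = 885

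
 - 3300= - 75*44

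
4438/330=13+74/165 = 13.45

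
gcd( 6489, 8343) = 927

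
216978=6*36163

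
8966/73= 8966/73 = 122.82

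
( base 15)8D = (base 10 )133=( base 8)205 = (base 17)7e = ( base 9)157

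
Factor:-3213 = - 3^3 * 7^1*17^1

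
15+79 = 94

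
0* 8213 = 0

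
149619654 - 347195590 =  -197575936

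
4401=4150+251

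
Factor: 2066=2^1 * 1033^1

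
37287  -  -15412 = 52699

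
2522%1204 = 114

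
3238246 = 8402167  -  5163921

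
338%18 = 14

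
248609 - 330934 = -82325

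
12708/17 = 747  +  9/17 = 747.53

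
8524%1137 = 565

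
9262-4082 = 5180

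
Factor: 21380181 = 3^1*7126727^1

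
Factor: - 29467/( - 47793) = 3^( - 1) * 79^1*89^( - 1 ) * 179^ ( - 1 )*373^1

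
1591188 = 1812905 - 221717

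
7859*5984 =47028256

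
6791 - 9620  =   - 2829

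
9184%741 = 292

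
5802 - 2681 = 3121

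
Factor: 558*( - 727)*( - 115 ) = 2^1*3^2*5^1*23^1*31^1 *727^1 = 46651590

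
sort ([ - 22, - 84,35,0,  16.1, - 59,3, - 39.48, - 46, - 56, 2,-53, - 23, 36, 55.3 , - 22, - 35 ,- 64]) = [- 84, - 64,-59,-56,  -  53, - 46, - 39.48 , - 35, - 23, - 22,-22,0,2, 3, 16.1, 35,36, 55.3]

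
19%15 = 4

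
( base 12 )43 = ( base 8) 63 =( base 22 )27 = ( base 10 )51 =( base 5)201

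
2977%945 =142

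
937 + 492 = 1429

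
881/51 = 881/51  =  17.27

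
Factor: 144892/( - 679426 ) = - 74/347  =  - 2^1*37^1*347^( - 1)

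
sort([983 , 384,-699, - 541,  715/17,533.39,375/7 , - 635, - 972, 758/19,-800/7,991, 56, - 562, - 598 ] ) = [ - 972, - 699,-635, - 598, - 562, - 541, - 800/7, 758/19, 715/17,375/7,56,  384, 533.39,983,991 ] 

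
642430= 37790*17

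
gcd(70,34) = 2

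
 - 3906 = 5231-9137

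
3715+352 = 4067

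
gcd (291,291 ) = 291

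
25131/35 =25131/35 =718.03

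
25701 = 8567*3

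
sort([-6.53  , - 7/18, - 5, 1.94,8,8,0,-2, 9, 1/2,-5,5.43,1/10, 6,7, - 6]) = [ - 6.53, - 6,-5,-5, - 2,-7/18,0,1/10, 1/2, 1.94,5.43,6,7,8, 8 , 9 ] 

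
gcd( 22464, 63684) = 36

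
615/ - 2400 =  - 1+119/160 = - 0.26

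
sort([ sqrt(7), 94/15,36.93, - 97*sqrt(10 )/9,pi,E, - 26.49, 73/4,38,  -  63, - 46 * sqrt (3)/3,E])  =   [-63, - 97  *  sqrt (10)/9, - 46*sqrt(3 ) /3 , - 26.49,  sqrt(7)  ,  E,  E,pi,94/15, 73/4, 36.93,  38]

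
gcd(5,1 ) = 1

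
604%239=126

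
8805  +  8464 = 17269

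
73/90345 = 73/90345 = 0.00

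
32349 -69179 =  - 36830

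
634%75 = 34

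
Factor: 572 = 2^2*11^1*13^1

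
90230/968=45115/484  =  93.21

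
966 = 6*161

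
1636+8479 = 10115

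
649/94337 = 649/94337=0.01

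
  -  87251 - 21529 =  - 108780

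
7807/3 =2602+1/3 = 2602.33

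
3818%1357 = 1104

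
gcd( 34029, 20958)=3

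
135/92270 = 27/18454 = 0.00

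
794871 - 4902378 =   -  4107507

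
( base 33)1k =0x35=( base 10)53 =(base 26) 21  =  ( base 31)1M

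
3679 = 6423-2744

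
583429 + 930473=1513902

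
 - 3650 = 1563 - 5213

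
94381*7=660667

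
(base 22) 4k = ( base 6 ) 300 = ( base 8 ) 154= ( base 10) 108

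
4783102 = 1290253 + 3492849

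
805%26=25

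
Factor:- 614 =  - 2^1 * 307^1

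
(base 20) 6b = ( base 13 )a1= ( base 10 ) 131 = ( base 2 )10000011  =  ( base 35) 3q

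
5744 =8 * 718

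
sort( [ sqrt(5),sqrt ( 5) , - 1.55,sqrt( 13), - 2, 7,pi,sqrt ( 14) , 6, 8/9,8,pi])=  [ - 2, - 1.55, 8/9,sqrt(5),sqrt(5),pi,pi,sqrt ( 13),sqrt( 14), 6,7,8 ]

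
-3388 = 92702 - 96090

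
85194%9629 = 8162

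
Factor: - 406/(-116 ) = 2^(-1)*7^1 = 7/2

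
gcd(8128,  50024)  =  8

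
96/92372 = 24/23093 = 0.00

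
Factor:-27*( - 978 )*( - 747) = -2^1*3^6 * 83^1*163^1  =  - 19725282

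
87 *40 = 3480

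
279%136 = 7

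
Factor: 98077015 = 5^1*47^1*149^1*2801^1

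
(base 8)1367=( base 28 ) R3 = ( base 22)1cb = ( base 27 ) 113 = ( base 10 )759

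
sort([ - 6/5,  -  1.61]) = [-1.61,-6/5]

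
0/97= 0 =0.00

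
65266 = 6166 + 59100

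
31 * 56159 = 1740929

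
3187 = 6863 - 3676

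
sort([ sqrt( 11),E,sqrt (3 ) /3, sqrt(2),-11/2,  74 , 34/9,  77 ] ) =[ - 11/2,sqrt(3) /3, sqrt(2), E, sqrt( 11), 34/9,74, 77 ]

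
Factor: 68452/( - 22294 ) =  - 218/71 = -  2^1  *71^ ( - 1 )*109^1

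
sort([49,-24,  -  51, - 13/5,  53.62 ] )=[ - 51 ,-24,  -  13/5 , 49, 53.62] 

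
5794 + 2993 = 8787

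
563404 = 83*6788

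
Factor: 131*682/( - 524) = - 341/2 = -2^ ( - 1)*11^1*31^1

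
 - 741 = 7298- 8039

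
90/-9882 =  - 5/549 =- 0.01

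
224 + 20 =244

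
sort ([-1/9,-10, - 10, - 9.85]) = [ - 10, - 10, - 9.85, - 1/9]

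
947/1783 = 947/1783  =  0.53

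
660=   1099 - 439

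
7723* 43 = 332089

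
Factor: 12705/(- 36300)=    - 7/20 = - 2^(  -  2)*5^( - 1 )*7^1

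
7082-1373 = 5709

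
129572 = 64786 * 2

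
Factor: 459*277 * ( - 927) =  - 3^5*17^1*103^1 * 277^1 = - 117861561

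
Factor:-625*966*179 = -108071250 = -  2^1*3^1*5^4 *7^1*23^1*179^1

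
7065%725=540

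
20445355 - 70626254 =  - 50180899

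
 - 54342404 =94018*(- 578) 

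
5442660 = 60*90711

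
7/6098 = 7/6098= 0.00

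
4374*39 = 170586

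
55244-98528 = - 43284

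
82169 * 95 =7806055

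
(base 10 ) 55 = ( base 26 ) 23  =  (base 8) 67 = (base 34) 1L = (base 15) 3a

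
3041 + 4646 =7687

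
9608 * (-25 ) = - 240200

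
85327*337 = 28755199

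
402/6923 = 402/6923 =0.06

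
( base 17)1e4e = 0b10001101010001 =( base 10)9041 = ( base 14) 341b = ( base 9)13355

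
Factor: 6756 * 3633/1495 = 24544548/1495= 2^2*3^2 * 5^ ( - 1 ) * 7^1 * 13^( - 1 )* 23^(  -  1)*173^1 *563^1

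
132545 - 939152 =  - 806607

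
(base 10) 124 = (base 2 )1111100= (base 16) 7c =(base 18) 6G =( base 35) 3j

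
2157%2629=2157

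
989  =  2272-1283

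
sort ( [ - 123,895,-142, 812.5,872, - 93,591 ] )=[ - 142, - 123, - 93,591,812.5 , 872,895 ]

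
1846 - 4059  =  -2213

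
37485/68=2205/4 = 551.25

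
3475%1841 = 1634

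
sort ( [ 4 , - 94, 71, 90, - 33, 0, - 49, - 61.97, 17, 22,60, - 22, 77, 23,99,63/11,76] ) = [ - 94, - 61.97, - 49, - 33, - 22, 0, 4,63/11,  17, 22, 23, 60, 71,76,77,90,  99 ]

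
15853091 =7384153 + 8468938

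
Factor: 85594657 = 85594657^1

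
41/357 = 41/357 = 0.11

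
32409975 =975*33241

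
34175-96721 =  - 62546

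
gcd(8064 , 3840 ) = 384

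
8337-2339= 5998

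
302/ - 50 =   -  151/25 = - 6.04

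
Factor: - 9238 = - 2^1*31^1*149^1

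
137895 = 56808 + 81087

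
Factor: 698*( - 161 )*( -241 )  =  27083098 = 2^1*7^1*23^1 * 241^1*349^1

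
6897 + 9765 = 16662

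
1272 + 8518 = 9790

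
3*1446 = 4338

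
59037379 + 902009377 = 961046756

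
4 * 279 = 1116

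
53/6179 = 53/6179= 0.01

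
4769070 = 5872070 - 1103000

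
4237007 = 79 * 53633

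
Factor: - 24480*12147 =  - 297358560 = - 2^5*3^3 * 5^1*17^1 *4049^1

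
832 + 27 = 859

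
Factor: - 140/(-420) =1/3 = 3^( - 1 ) 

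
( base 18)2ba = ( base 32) qo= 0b1101011000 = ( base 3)1011201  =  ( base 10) 856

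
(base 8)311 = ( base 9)243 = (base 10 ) 201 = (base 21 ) 9C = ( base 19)ab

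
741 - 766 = -25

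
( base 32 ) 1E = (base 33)1D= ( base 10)46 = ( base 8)56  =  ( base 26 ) 1k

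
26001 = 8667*3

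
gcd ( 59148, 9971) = 1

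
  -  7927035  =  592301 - 8519336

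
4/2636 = 1/659 = 0.00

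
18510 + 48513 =67023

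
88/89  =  88/89 = 0.99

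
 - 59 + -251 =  - 310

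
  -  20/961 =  - 20/961 = - 0.02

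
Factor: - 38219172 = -2^2 * 3^1*1321^1 * 2411^1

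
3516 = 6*586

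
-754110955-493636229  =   - 1247747184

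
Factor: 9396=2^2*3^4*29^1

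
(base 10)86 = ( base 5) 321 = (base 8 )126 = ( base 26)38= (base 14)62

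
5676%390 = 216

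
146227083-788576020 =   -  642348937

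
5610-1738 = 3872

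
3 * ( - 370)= - 1110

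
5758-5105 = 653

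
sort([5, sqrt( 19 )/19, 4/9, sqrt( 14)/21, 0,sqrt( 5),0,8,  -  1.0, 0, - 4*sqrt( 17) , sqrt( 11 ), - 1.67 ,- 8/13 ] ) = [ - 4*sqrt( 17), - 1.67 , - 1.0 , - 8/13,0,  0, 0, sqrt( 14)/21, sqrt(19 ) /19,4/9,  sqrt(5) , sqrt( 11 ),  5, 8]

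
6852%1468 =980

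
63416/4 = 15854 = 15854.00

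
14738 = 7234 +7504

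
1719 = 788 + 931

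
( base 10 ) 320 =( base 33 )9N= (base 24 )d8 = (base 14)18c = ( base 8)500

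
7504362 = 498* 15069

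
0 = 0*434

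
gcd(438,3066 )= 438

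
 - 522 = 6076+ - 6598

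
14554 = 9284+5270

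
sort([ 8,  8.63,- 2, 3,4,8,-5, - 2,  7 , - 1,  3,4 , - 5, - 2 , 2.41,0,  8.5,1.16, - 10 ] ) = [ - 10, - 5, - 5, - 2, - 2, - 2, - 1, 0,  1.16, 2.41, 3,3, 4,4, 7, 8, 8 , 8.5, 8.63]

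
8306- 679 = 7627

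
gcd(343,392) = 49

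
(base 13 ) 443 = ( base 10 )731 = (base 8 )1333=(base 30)ob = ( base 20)1gb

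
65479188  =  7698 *8506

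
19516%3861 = 211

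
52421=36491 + 15930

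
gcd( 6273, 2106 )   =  9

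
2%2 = 0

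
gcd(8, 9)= 1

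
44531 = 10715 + 33816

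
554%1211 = 554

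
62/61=62/61 = 1.02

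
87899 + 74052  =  161951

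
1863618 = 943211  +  920407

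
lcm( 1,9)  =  9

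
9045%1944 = 1269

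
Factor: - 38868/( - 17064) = 2^( - 1)*  3^(-2 )*41^1 = 41/18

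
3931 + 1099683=1103614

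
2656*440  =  1168640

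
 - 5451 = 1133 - 6584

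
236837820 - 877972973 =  - 641135153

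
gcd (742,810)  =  2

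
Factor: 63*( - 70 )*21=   -  2^1*3^3*5^1*7^3 = -92610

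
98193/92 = 1067+29/92 = 1067.32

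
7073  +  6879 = 13952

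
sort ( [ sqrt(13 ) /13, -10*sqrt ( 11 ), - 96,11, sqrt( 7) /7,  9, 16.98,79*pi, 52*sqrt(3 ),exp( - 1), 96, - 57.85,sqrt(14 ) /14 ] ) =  [ - 96, - 57.85, - 10* sqrt( 11 ), sqrt(14 )/14,sqrt(13)/13, exp(  -  1), sqrt(7)/7,9,11,16.98,52*sqrt(3 ),96,79*pi ]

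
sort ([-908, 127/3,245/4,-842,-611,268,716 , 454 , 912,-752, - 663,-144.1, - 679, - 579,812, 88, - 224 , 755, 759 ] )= [- 908,-842,-752 ,-679,-663, - 611, - 579,-224 , - 144.1,127/3,245/4,88,268, 454, 716,  755,759  ,  812, 912]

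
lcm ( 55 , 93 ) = 5115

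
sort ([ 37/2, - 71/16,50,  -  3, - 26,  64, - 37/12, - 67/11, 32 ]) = [ - 26 , -67/11, - 71/16 , -37/12, - 3,  37/2,32 , 50,64]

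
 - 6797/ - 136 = 49 + 133/136 =49.98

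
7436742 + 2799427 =10236169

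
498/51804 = 83/8634=0.01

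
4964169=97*51177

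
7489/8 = 7489/8 = 936.12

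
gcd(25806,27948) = 102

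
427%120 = 67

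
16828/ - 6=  -8414/3=- 2804.67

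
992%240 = 32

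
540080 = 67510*8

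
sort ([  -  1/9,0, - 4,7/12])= [  -  4 ,-1/9, 0 , 7/12] 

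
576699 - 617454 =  - 40755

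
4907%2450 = 7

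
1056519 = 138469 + 918050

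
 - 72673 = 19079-91752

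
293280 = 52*5640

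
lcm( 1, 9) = 9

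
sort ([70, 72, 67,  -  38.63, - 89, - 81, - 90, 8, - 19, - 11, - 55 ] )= [ - 90, - 89, - 81, - 55 , - 38.63, - 19, - 11, 8,67, 70, 72 ] 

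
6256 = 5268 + 988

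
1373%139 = 122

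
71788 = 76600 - 4812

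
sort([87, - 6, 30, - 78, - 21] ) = [ - 78, - 21, - 6,30,87 ]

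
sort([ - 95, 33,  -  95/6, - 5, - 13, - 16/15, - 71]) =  [  -  95,-71, - 95/6, -13, - 5,-16/15,33]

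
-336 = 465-801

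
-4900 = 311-5211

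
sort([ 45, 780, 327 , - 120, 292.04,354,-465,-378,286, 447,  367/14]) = [-465, - 378, - 120, 367/14,45,286,292.04,327, 354, 447, 780]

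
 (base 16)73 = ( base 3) 11021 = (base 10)115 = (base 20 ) 5f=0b1110011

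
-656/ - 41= 16/1 = 16.00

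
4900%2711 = 2189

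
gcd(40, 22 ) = 2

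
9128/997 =9128/997 = 9.16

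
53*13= 689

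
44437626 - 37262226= 7175400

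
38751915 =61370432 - 22618517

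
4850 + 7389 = 12239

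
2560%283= 13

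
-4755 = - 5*951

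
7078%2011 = 1045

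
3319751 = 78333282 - 75013531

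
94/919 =94/919  =  0.10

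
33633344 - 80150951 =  - 46517607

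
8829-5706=3123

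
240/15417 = 80/5139=0.02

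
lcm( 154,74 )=5698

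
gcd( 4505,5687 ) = 1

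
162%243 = 162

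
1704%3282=1704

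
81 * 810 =65610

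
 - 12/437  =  - 12/437  =  -0.03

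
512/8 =64 = 64.00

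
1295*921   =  1192695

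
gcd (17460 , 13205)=5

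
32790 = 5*6558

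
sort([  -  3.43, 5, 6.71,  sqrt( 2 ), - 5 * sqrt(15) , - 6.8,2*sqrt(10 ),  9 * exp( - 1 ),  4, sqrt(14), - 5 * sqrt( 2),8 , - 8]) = [  -  5*sqrt( 15), - 8, - 5*sqrt(2 ), - 6.8, - 3.43,sqrt( 2), 9*exp( - 1 ),sqrt(14 ),4,5,2*sqrt( 10 ), 6.71,8] 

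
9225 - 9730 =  - 505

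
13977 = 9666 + 4311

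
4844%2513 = 2331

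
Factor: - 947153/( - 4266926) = 2^(  -  1)*523^1 * 1811^1*2133463^( - 1)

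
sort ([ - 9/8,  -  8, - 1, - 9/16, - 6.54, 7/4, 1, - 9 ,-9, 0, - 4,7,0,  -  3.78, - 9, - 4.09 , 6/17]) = [ - 9, - 9, - 9, - 8, - 6.54, - 4.09, - 4, - 3.78, - 9/8, - 1,-9/16, 0,0 , 6/17 , 1,7/4,7] 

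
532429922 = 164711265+367718657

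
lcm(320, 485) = 31040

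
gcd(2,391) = 1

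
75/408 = 25/136 =0.18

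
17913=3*5971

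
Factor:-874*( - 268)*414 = 96972048 = 2^4*3^2*19^1*23^2*67^1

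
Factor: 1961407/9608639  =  7^1 *37^1*463^( - 1 ) *7573^1*20753^(-1)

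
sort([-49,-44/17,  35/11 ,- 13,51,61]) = [ - 49, -13,  -  44/17,35/11,51,61]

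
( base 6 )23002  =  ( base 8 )6252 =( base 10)3242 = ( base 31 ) 3bi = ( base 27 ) 4c2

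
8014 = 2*4007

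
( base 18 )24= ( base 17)26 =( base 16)28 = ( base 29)1b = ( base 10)40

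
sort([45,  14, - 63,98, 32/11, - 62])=[ - 63, - 62, 32/11,14,  45,98] 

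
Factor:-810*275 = - 222750 =- 2^1*3^4*5^3 * 11^1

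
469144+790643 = 1259787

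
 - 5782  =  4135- 9917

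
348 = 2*174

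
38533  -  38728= - 195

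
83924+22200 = 106124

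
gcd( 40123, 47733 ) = 1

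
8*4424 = 35392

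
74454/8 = 9306+ 3/4 = 9306.75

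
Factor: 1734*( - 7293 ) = - 12646062 = - 2^1*3^2*11^1*13^1*17^3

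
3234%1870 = 1364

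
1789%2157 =1789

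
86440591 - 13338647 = 73101944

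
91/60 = 1 + 31/60 = 1.52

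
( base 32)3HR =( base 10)3643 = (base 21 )85a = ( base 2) 111000111011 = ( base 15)112d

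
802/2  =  401  =  401.00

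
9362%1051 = 954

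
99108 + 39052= 138160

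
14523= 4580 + 9943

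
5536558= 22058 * 251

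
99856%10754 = 3070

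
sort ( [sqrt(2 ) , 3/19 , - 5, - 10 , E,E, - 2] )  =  [ - 10, - 5, - 2, 3/19,sqrt( 2 ), E, E]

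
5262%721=215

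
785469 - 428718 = 356751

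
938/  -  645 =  - 938/645 = - 1.45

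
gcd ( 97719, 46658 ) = 1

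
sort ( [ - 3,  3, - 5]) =[ - 5 ,-3 , 3 ] 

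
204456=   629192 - 424736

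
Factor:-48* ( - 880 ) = 2^8*3^1 * 5^1*11^1 = 42240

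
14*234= 3276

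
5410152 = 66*81972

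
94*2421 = 227574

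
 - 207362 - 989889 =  - 1197251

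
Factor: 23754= 2^1*3^1 *37^1*107^1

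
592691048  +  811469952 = 1404161000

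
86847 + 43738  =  130585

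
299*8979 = 2684721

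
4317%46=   39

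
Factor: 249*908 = 2^2 * 3^1*83^1*227^1 = 226092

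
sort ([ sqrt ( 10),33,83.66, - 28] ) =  [ - 28,sqrt( 10),  33,83.66 ] 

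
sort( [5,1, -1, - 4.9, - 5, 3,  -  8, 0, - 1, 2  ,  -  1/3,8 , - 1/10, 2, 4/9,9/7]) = [ - 8, - 5,- 4.9, - 1, - 1,-1/3, - 1/10, 0, 4/9,1,  9/7, 2,2, 3, 5, 8 ] 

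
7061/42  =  168 + 5/42 =168.12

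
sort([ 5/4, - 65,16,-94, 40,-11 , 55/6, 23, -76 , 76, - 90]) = [ - 94, - 90, - 76, - 65,  -  11,  5/4,55/6, 16, 23, 40,76]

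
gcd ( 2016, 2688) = 672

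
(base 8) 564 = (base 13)228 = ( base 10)372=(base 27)dl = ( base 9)453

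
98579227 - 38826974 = 59752253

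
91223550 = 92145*990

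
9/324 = 1/36= 0.03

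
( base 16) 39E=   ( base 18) 2F8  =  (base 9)1238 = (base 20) 266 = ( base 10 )926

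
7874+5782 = 13656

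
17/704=17/704 =0.02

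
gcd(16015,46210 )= 5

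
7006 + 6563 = 13569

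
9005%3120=2765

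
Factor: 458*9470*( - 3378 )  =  -2^3*3^1*5^1 * 229^1*563^1*947^1 = - 14651264280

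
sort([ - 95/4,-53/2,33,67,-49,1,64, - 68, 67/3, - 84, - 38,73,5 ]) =[-84,-68 ,- 49 , - 38 , - 53/2,-95/4,1,5,67/3, 33, 64,67, 73]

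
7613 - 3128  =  4485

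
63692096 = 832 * 76553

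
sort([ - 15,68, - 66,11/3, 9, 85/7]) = [ - 66, - 15,11/3, 9, 85/7, 68] 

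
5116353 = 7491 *683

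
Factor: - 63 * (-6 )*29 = 2^1*3^3*7^1*29^1= 10962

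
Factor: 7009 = 43^1 * 163^1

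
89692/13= 6899 + 5/13= 6899.38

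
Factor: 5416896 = 2^6*3^1*89^1*317^1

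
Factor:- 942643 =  - 13^1*59^1 * 1229^1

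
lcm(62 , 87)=5394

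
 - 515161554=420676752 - 935838306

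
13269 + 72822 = 86091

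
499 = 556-57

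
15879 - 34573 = -18694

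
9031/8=1128+7/8 = 1128.88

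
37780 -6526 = 31254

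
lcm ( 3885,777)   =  3885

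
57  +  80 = 137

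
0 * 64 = 0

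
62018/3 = 62018/3  =  20672.67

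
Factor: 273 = 3^1*7^1*13^1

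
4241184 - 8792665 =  - 4551481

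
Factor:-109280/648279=-2^5 * 3^( - 2)*5^1 * 683^1*72031^(- 1) 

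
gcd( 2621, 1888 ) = 1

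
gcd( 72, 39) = 3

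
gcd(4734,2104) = 526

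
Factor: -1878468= - 2^2*3^1*156539^1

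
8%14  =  8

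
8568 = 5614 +2954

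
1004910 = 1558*645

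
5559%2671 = 217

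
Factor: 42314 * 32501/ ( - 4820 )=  - 687623657/2410 = - 2^( - 1 )*5^ (  -  1 )*7^1*241^ ( - 1 )*4643^1*21157^1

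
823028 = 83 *9916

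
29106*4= 116424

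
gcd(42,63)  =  21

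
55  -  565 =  - 510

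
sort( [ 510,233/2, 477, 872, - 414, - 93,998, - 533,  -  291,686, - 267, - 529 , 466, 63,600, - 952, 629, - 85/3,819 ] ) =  [ - 952, - 533, - 529, - 414, - 291,-267,-93 , - 85/3,63,233/2,466, 477, 510, 600, 629,  686,819,872, 998 ]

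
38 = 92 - 54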